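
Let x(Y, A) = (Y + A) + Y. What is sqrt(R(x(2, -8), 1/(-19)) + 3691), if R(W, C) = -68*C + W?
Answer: sqrt(1332299)/19 ≈ 60.750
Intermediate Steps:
x(Y, A) = A + 2*Y (x(Y, A) = (A + Y) + Y = A + 2*Y)
R(W, C) = W - 68*C
sqrt(R(x(2, -8), 1/(-19)) + 3691) = sqrt(((-8 + 2*2) - 68/(-19)) + 3691) = sqrt(((-8 + 4) - 68*(-1/19)) + 3691) = sqrt((-4 + 68/19) + 3691) = sqrt(-8/19 + 3691) = sqrt(70121/19) = sqrt(1332299)/19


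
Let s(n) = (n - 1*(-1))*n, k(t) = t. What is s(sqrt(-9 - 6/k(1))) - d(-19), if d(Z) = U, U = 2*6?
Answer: -27 + I*sqrt(15) ≈ -27.0 + 3.873*I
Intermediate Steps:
U = 12
d(Z) = 12
s(n) = n*(1 + n) (s(n) = (n + 1)*n = (1 + n)*n = n*(1 + n))
s(sqrt(-9 - 6/k(1))) - d(-19) = sqrt(-9 - 6/1)*(1 + sqrt(-9 - 6/1)) - 1*12 = sqrt(-9 - 6*1)*(1 + sqrt(-9 - 6*1)) - 12 = sqrt(-9 - 6)*(1 + sqrt(-9 - 6)) - 12 = sqrt(-15)*(1 + sqrt(-15)) - 12 = (I*sqrt(15))*(1 + I*sqrt(15)) - 12 = I*sqrt(15)*(1 + I*sqrt(15)) - 12 = -12 + I*sqrt(15)*(1 + I*sqrt(15))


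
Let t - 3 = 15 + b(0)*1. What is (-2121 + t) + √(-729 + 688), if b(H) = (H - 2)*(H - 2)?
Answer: -2099 + I*√41 ≈ -2099.0 + 6.4031*I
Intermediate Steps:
b(H) = (-2 + H)² (b(H) = (-2 + H)*(-2 + H) = (-2 + H)²)
t = 22 (t = 3 + (15 + (-2 + 0)²*1) = 3 + (15 + (-2)²*1) = 3 + (15 + 4*1) = 3 + (15 + 4) = 3 + 19 = 22)
(-2121 + t) + √(-729 + 688) = (-2121 + 22) + √(-729 + 688) = -2099 + √(-41) = -2099 + I*√41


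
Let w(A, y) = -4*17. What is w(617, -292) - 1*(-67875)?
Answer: 67807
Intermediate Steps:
w(A, y) = -68
w(617, -292) - 1*(-67875) = -68 - 1*(-67875) = -68 + 67875 = 67807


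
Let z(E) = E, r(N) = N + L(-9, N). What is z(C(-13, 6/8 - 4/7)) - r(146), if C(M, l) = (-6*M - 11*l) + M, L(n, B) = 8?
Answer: -2547/28 ≈ -90.964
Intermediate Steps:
r(N) = 8 + N (r(N) = N + 8 = 8 + N)
C(M, l) = -11*l - 5*M (C(M, l) = (-11*l - 6*M) + M = -11*l - 5*M)
z(C(-13, 6/8 - 4/7)) - r(146) = (-11*(6/8 - 4/7) - 5*(-13)) - (8 + 146) = (-11*(6*(⅛) - 4*⅐) + 65) - 1*154 = (-11*(¾ - 4/7) + 65) - 154 = (-11*5/28 + 65) - 154 = (-55/28 + 65) - 154 = 1765/28 - 154 = -2547/28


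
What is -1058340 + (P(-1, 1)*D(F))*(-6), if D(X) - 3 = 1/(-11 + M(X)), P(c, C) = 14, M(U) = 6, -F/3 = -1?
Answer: -5292876/5 ≈ -1.0586e+6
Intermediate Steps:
F = 3 (F = -3*(-1) = 3)
D(X) = 14/5 (D(X) = 3 + 1/(-11 + 6) = 3 + 1/(-5) = 3 - ⅕ = 14/5)
-1058340 + (P(-1, 1)*D(F))*(-6) = -1058340 + (14*(14/5))*(-6) = -1058340 + (196/5)*(-6) = -1058340 - 1176/5 = -5292876/5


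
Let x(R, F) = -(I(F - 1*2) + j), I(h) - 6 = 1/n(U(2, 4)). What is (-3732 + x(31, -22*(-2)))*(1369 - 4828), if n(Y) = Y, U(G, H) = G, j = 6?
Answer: 25904451/2 ≈ 1.2952e+7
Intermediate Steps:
I(h) = 13/2 (I(h) = 6 + 1/2 = 6 + ½ = 13/2)
x(R, F) = -25/2 (x(R, F) = -(13/2 + 6) = -1*25/2 = -25/2)
(-3732 + x(31, -22*(-2)))*(1369 - 4828) = (-3732 - 25/2)*(1369 - 4828) = -7489/2*(-3459) = 25904451/2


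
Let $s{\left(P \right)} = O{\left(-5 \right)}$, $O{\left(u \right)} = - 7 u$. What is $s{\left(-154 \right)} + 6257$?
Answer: $6292$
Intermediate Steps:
$s{\left(P \right)} = 35$ ($s{\left(P \right)} = \left(-7\right) \left(-5\right) = 35$)
$s{\left(-154 \right)} + 6257 = 35 + 6257 = 6292$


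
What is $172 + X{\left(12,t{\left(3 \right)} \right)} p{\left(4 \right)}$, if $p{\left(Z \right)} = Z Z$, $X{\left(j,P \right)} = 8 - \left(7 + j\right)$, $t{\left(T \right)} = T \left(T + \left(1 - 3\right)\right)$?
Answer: $-4$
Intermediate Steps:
$t{\left(T \right)} = T \left(-2 + T\right)$ ($t{\left(T \right)} = T \left(T + \left(1 - 3\right)\right) = T \left(T - 2\right) = T \left(-2 + T\right)$)
$X{\left(j,P \right)} = 1 - j$
$p{\left(Z \right)} = Z^{2}$
$172 + X{\left(12,t{\left(3 \right)} \right)} p{\left(4 \right)} = 172 + \left(1 - 12\right) 4^{2} = 172 + \left(1 - 12\right) 16 = 172 - 176 = -4$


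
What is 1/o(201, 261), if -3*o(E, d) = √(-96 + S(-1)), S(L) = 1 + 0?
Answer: 3*I*√95/95 ≈ 0.30779*I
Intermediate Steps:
S(L) = 1
o(E, d) = -I*√95/3 (o(E, d) = -√(-96 + 1)/3 = -I*√95/3)
1/o(201, 261) = 1/(-I*√95/3) = 3*I*√95/95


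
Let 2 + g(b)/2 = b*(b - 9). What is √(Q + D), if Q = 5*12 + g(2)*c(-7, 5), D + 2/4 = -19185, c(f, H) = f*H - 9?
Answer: I*√70870/2 ≈ 133.11*I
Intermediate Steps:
c(f, H) = -9 + H*f (c(f, H) = H*f - 9 = -9 + H*f)
g(b) = -4 + 2*b*(-9 + b) (g(b) = -4 + 2*(b*(b - 9)) = -4 + 2*(b*(-9 + b)) = -4 + 2*b*(-9 + b))
D = -38371/2 (D = -½ - 19185 = -38371/2 ≈ -19186.)
Q = 1468 (Q = 5*12 + (-4 - 18*2 + 2*2²)*(-9 + 5*(-7)) = 60 + (-4 - 36 + 2*4)*(-9 - 35) = 60 + (-4 - 36 + 8)*(-44) = 60 - 32*(-44) = 60 + 1408 = 1468)
√(Q + D) = √(1468 - 38371/2) = √(-35435/2) = I*√70870/2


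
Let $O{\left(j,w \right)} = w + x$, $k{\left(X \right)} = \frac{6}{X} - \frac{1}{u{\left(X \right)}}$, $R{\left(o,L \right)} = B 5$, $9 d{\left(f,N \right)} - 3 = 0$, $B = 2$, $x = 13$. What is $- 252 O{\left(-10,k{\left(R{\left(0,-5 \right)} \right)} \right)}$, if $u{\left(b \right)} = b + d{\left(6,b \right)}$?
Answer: $- \frac{527436}{155} \approx -3402.8$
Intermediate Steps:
$d{\left(f,N \right)} = \frac{1}{3}$ ($d{\left(f,N \right)} = \frac{1}{3} + \frac{1}{9} \cdot 0 = \frac{1}{3} + 0 = \frac{1}{3}$)
$R{\left(o,L \right)} = 10$ ($R{\left(o,L \right)} = 2 \cdot 5 = 10$)
$u{\left(b \right)} = \frac{1}{3} + b$ ($u{\left(b \right)} = b + \frac{1}{3} = \frac{1}{3} + b$)
$k{\left(X \right)} = - \frac{1}{\frac{1}{3} + X} + \frac{6}{X}$ ($k{\left(X \right)} = \frac{6}{X} - \frac{1}{\frac{1}{3} + X} = - \frac{1}{\frac{1}{3} + X} + \frac{6}{X}$)
$O{\left(j,w \right)} = 13 + w$ ($O{\left(j,w \right)} = w + 13 = 13 + w$)
$- 252 O{\left(-10,k{\left(R{\left(0,-5 \right)} \right)} \right)} = - 252 \left(13 + \frac{3 \left(2 + 5 \cdot 10\right)}{10 \left(1 + 3 \cdot 10\right)}\right) = - 252 \left(13 + 3 \cdot \frac{1}{10} \frac{1}{1 + 30} \left(2 + 50\right)\right) = - 252 \left(13 + 3 \cdot \frac{1}{10} \cdot \frac{1}{31} \cdot 52\right) = - 252 \left(13 + \frac{78}{155}\right) = \left(-252\right) \frac{2093}{155} = - \frac{527436}{155}$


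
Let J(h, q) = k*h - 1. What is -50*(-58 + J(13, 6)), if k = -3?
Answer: 4900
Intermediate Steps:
J(h, q) = -1 - 3*h (J(h, q) = -3*h - 1 = -1 - 3*h)
-50*(-58 + J(13, 6)) = -50*(-58 + (-1 - 3*13)) = -50*(-58 + (-1 - 39)) = -50*(-58 - 40) = -50*(-98) = 4900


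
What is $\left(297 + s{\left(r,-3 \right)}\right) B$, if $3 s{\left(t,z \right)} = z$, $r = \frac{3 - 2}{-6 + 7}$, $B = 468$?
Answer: $138528$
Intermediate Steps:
$r = 1$ ($r = 1 \cdot 1^{-1} = 1 \cdot 1 = 1$)
$s{\left(t,z \right)} = \frac{z}{3}$
$\left(297 + s{\left(r,-3 \right)}\right) B = \left(297 + \frac{1}{3} \left(-3\right)\right) 468 = \left(297 - 1\right) 468 = 296 \cdot 468 = 138528$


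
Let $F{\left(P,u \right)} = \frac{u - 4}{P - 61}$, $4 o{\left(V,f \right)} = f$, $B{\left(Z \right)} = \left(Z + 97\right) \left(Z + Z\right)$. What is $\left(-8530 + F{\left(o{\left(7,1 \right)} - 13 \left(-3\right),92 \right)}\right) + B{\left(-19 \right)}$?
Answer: $- \frac{1000330}{87} \approx -11498.0$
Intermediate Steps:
$B{\left(Z \right)} = 2 Z \left(97 + Z\right)$ ($B{\left(Z \right)} = \left(97 + Z\right) 2 Z = 2 Z \left(97 + Z\right)$)
$o{\left(V,f \right)} = \frac{f}{4}$
$F{\left(P,u \right)} = \frac{-4 + u}{-61 + P}$
$\left(-8530 + F{\left(o{\left(7,1 \right)} - 13 \left(-3\right),92 \right)}\right) + B{\left(-19 \right)} = \left(-8530 + \frac{-4 + 92}{-61 + \left(\frac{1}{4} \cdot 1 - 13 \left(-3\right)\right)}\right) + 2 \left(-19\right) \left(97 - 19\right) = \left(-8530 + \frac{1}{-61 + \left(\frac{1}{4} - -39\right)} 88\right) + 2 \left(-19\right) 78 = \left(-8530 + \frac{1}{-61 + \left(\frac{1}{4} + 39\right)} 88\right) - 2964 = \left(-8530 + \frac{1}{-61 + \frac{157}{4}} \cdot 88\right) - 2964 = \left(-8530 + \frac{1}{- \frac{87}{4}} \cdot 88\right) - 2964 = \left(-8530 - \frac{352}{87}\right) - 2964 = - \frac{742462}{87} - 2964 = - \frac{1000330}{87}$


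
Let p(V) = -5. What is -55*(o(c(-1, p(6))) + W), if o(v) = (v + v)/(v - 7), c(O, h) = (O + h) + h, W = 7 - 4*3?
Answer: 1870/9 ≈ 207.78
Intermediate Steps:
W = -5 (W = 7 - 12 = -5)
c(O, h) = O + 2*h
o(v) = 2*v/(-7 + v) (o(v) = (2*v)/(-7 + v) = 2*v/(-7 + v))
-55*(o(c(-1, p(6))) + W) = -55*(2*(-1 + 2*(-5))/(-7 + (-1 + 2*(-5))) - 5) = -55*(2*(-1 - 10)/(-7 + (-1 - 10)) - 5) = -55*(2*(-11)/(-7 - 11) - 5) = -55*(2*(-11)/(-18) - 5) = -55*(2*(-11)*(-1/18) - 5) = -55*(11/9 - 5) = -55*(-34/9) = 1870/9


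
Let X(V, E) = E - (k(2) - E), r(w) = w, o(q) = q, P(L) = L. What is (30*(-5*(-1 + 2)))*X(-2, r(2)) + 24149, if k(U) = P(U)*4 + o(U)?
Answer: 25049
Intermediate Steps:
k(U) = 5*U (k(U) = U*4 + U = 4*U + U = 5*U)
X(V, E) = -10 + 2*E (X(V, E) = E - (5*2 - E) = E - (10 - E) = E + (-10 + E) = -10 + 2*E)
(30*(-5*(-1 + 2)))*X(-2, r(2)) + 24149 = (30*(-5*(-1 + 2)))*(-10 + 2*2) + 24149 = (30*(-5*1))*(-10 + 4) + 24149 = (30*(-5))*(-6) + 24149 = -150*(-6) + 24149 = 900 + 24149 = 25049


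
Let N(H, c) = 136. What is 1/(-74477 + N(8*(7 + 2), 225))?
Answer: -1/74341 ≈ -1.3452e-5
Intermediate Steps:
1/(-74477 + N(8*(7 + 2), 225)) = 1/(-74477 + 136) = 1/(-74341) = -1/74341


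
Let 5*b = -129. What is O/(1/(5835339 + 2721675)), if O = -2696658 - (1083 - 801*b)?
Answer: -116307225226476/5 ≈ -2.3261e+13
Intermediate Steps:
b = -129/5 (b = (1/5)*(-129) = -129/5 ≈ -25.800)
O = -13592034/5 (O = -2696658 - (1083 - 801*(-129/5)) = -2696658 - (1083 + 103329/5) = -2696658 - 1*108744/5 = -2696658 - 108744/5 = -13592034/5 ≈ -2.7184e+6)
O/(1/(5835339 + 2721675)) = -13592034/(5*(1/(5835339 + 2721675))) = -13592034/(5*(1/8557014)) = -13592034/(5*1/8557014) = -13592034/5*8557014 = -116307225226476/5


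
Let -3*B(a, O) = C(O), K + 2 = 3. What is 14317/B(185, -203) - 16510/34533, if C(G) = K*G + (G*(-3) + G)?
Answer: -1486578413/7010199 ≈ -212.06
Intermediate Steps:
K = 1 (K = -2 + 3 = 1)
C(G) = -G (C(G) = 1*G + (G*(-3) + G) = G + (-3*G + G) = G - 2*G = -G)
B(a, O) = O/3 (B(a, O) = -(-1)*O/3 = O/3)
14317/B(185, -203) - 16510/34533 = 14317/(((1/3)*(-203))) - 16510/34533 = 14317/(-203/3) - 16510*1/34533 = 14317*(-3/203) - 16510/34533 = -42951/203 - 16510/34533 = -1486578413/7010199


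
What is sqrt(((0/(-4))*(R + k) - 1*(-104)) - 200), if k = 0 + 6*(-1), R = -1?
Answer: 4*I*sqrt(6) ≈ 9.798*I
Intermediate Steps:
k = -6 (k = 0 - 6 = -6)
sqrt(((0/(-4))*(R + k) - 1*(-104)) - 200) = sqrt(((0/(-4))*(-1 - 6) - 1*(-104)) - 200) = sqrt(((0*(-1/4))*(-7) + 104) - 200) = sqrt((0*(-7) + 104) - 200) = sqrt((0 + 104) - 200) = sqrt(104 - 200) = sqrt(-96) = 4*I*sqrt(6)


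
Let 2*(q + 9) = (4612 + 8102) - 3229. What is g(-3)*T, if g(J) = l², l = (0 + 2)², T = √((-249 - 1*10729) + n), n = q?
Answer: 8*I*√24978 ≈ 1264.4*I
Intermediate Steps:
q = 9467/2 (q = -9 + ((4612 + 8102) - 3229)/2 = -9 + (12714 - 3229)/2 = -9 + (½)*9485 = -9 + 9485/2 = 9467/2 ≈ 4733.5)
n = 9467/2 ≈ 4733.5
T = I*√24978/2 (T = √((-249 - 1*10729) + 9467/2) = √((-249 - 10729) + 9467/2) = √(-10978 + 9467/2) = √(-12489/2) = I*√24978/2 ≈ 79.022*I)
l = 4 (l = 2² = 4)
g(J) = 16 (g(J) = 4² = 16)
g(-3)*T = 16*(I*√24978/2) = 8*I*√24978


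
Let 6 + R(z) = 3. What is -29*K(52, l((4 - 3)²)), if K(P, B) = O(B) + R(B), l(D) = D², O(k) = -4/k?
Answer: 203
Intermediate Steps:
R(z) = -3 (R(z) = -6 + 3 = -3)
K(P, B) = -3 - 4/B (K(P, B) = -4/B - 3 = -3 - 4/B)
-29*K(52, l((4 - 3)²)) = -29*(-3 - 4/(4 - 3)⁴) = -29*(-3 - 4/((1²)²)) = -29*(-3 - 4/(1²)) = -29*(-3 - 4/1) = -29*(-3 - 4*1) = -29*(-3 - 4) = -29*(-7) = 203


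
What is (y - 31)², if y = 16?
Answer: 225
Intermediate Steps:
(y - 31)² = (16 - 31)² = (-15)² = 225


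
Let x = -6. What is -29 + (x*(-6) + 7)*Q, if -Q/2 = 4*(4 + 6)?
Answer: -3469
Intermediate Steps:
Q = -80 (Q = -8*(4 + 6) = -8*10 = -2*40 = -80)
-29 + (x*(-6) + 7)*Q = -29 + (-6*(-6) + 7)*(-80) = -29 + (36 + 7)*(-80) = -29 + 43*(-80) = -29 - 3440 = -3469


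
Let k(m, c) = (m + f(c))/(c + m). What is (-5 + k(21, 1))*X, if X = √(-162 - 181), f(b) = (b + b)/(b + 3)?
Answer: -1239*I*√7/44 ≈ -74.502*I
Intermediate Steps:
f(b) = 2*b/(3 + b) (f(b) = (2*b)/(3 + b) = 2*b/(3 + b))
X = 7*I*√7 (X = √(-343) = 7*I*√7 ≈ 18.52*I)
k(m, c) = (m + 2*c/(3 + c))/(c + m)
(-5 + k(21, 1))*X = (-5 + (2*1 + 21*(3 + 1))/((3 + 1)*(1 + 21)))*(7*I*√7) = (-5 + (2 + 21*4)/(4*22))*(7*I*√7) = (-5 + (¼)*(1/22)*(2 + 84))*(7*I*√7) = (-5 + (¼)*(1/22)*86)*(7*I*√7) = (-5 + 43/44)*(7*I*√7) = -1239*I*√7/44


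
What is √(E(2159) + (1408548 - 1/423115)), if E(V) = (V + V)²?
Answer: √73268056413189165/60445 ≈ 4478.1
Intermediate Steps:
E(V) = 4*V² (E(V) = (2*V)² = 4*V²)
√(E(2159) + (1408548 - 1/423115)) = √(4*2159² + (1408548 - 1/423115)) = √(4*4661281 + (1408548 - 1*1/423115)) = √(18645124 + (1408548 - 1/423115)) = √(18645124 + 595977787019/423115) = √(8485009428279/423115) = √73268056413189165/60445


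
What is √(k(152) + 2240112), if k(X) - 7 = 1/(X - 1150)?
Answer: √2231167483478/998 ≈ 1496.7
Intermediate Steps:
k(X) = 7 + 1/(-1150 + X) (k(X) = 7 + 1/(X - 1150) = 7 + 1/(-1150 + X))
√(k(152) + 2240112) = √((-8049 + 7*152)/(-1150 + 152) + 2240112) = √((-8049 + 1064)/(-998) + 2240112) = √(-1/998*(-6985) + 2240112) = √(6985/998 + 2240112) = √(2235638761/998) = √2231167483478/998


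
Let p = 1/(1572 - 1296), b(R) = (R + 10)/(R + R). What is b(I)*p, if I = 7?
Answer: 17/3864 ≈ 0.0043996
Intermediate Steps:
b(R) = (10 + R)/(2*R) (b(R) = (10 + R)/((2*R)) = (10 + R)*(1/(2*R)) = (10 + R)/(2*R))
p = 1/276 ≈ 0.0036232
b(I)*p = ((½)*(10 + 7)/7)*(1/276) = ((½)*(⅐)*17)*(1/276) = (17/14)*(1/276) = 17/3864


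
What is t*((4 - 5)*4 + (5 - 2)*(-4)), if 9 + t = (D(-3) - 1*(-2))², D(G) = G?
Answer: 128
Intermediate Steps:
t = -8 (t = -9 + (-3 - 1*(-2))² = -9 + (-3 + 2)² = -9 + (-1)² = -9 + 1 = -8)
t*((4 - 5)*4 + (5 - 2)*(-4)) = -8*((4 - 5)*4 + (5 - 2)*(-4)) = -8*(-1*4 + 3*(-4)) = -8*(-4 - 12) = -8*(-16) = 128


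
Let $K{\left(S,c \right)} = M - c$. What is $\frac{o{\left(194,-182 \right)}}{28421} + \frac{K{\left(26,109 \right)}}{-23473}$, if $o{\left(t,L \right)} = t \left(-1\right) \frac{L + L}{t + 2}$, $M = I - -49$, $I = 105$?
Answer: $\frac{518003}{48143123} \approx 0.01076$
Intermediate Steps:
$M = 154$ ($M = 105 - -49 = 105 + 49 = 154$)
$K{\left(S,c \right)} = 154 - c$
$o{\left(t,L \right)} = - \frac{2 L t}{2 + t}$ ($o{\left(t,L \right)} = - t \frac{2 L}{2 + t} = - \frac{2 L t}{2 + t}$)
$\frac{o{\left(194,-182 \right)}}{28421} + \frac{K{\left(26,109 \right)}}{-23473} = \frac{\left(-2\right) \left(-182\right) 194 \frac{1}{2 + 194}}{28421} + \frac{154 - 109}{-23473} = \left(-2\right) \left(-182\right) 194 \cdot \frac{1}{196} \cdot \frac{1}{28421} + \left(154 - 109\right) \left(- \frac{1}{23473}\right) = \left(-2\right) \left(-182\right) 194 \cdot \frac{1}{196} \cdot \frac{1}{28421} + 45 \left(- \frac{1}{23473}\right) = \frac{2522}{7} \cdot \frac{1}{28421} - \frac{45}{23473} = \frac{26}{2051} - \frac{45}{23473} = \frac{518003}{48143123}$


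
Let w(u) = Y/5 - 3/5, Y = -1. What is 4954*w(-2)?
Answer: -19816/5 ≈ -3963.2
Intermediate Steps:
w(u) = -⅘ (w(u) = -1/5 - 3/5 = -1*⅕ - 3*⅕ = -⅕ - ⅗ = -⅘)
4954*w(-2) = 4954*(-⅘) = -19816/5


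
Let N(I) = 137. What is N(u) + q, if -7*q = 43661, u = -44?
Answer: -42702/7 ≈ -6100.3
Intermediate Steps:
q = -43661/7 (q = -1/7*43661 = -43661/7 ≈ -6237.3)
N(u) + q = 137 - 43661/7 = -42702/7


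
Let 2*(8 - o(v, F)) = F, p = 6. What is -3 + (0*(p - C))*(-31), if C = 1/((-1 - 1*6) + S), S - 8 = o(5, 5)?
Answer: -3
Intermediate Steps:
o(v, F) = 8 - F/2
S = 27/2 (S = 8 + (8 - ½*5) = 8 + (8 - 5/2) = 8 + 11/2 = 27/2 ≈ 13.500)
C = 2/13 (C = 1/((-1 - 1*6) + 27/2) = 1/((-1 - 6) + 27/2) = 1/(-7 + 27/2) = 1/(13/2) = 2/13 ≈ 0.15385)
-3 + (0*(p - C))*(-31) = -3 + (0*(6 - 1*2/13))*(-31) = -3 + (0*(6 - 2/13))*(-31) = -3 + (0*(76/13))*(-31) = -3 + 0*(-31) = -3 + 0 = -3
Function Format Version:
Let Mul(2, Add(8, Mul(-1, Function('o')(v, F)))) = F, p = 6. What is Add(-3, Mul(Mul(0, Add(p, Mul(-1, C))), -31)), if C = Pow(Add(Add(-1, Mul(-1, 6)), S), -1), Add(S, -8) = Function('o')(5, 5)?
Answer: -3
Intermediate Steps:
Function('o')(v, F) = Add(8, Mul(Rational(-1, 2), F))
S = Rational(27, 2) (S = Add(8, Add(8, Mul(Rational(-1, 2), 5))) = Add(8, Add(8, Rational(-5, 2))) = Add(8, Rational(11, 2)) = Rational(27, 2) ≈ 13.500)
C = Rational(2, 13) (C = Pow(Add(Add(-1, Mul(-1, 6)), Rational(27, 2)), -1) = Pow(Add(Add(-1, -6), Rational(27, 2)), -1) = Pow(Add(-7, Rational(27, 2)), -1) = Pow(Rational(13, 2), -1) = Rational(2, 13) ≈ 0.15385)
Add(-3, Mul(Mul(0, Add(p, Mul(-1, C))), -31)) = Add(-3, Mul(Mul(0, Add(6, Mul(-1, Rational(2, 13)))), -31)) = Add(-3, Mul(Mul(0, Add(6, Rational(-2, 13))), -31)) = Add(-3, Mul(Mul(0, Rational(76, 13)), -31)) = Add(-3, Mul(0, -31)) = Add(-3, 0) = -3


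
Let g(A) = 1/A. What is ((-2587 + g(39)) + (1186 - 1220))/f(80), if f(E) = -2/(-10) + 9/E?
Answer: -1635488/195 ≈ -8387.1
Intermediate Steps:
f(E) = ⅕ + 9/E (f(E) = -2*(-⅒) + 9/E = ⅕ + 9/E)
((-2587 + g(39)) + (1186 - 1220))/f(80) = ((-2587 + 1/39) + (1186 - 1220))/(((⅕)*(45 + 80)/80)) = ((-2587 + 1/39) - 34)/(((⅕)*(1/80)*125)) = (-100892/39 - 34)/(5/16) = -102218/39*16/5 = -1635488/195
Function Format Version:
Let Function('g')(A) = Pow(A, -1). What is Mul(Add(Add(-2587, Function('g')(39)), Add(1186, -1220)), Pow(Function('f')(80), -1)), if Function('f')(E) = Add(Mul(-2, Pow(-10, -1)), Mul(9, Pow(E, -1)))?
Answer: Rational(-1635488, 195) ≈ -8387.1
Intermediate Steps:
Function('f')(E) = Add(Rational(1, 5), Mul(9, Pow(E, -1))) (Function('f')(E) = Add(Mul(-2, Rational(-1, 10)), Mul(9, Pow(E, -1))) = Add(Rational(1, 5), Mul(9, Pow(E, -1))))
Mul(Add(Add(-2587, Function('g')(39)), Add(1186, -1220)), Pow(Function('f')(80), -1)) = Mul(Add(Add(-2587, Pow(39, -1)), Add(1186, -1220)), Pow(Mul(Rational(1, 5), Pow(80, -1), Add(45, 80)), -1)) = Mul(Add(Add(-2587, Rational(1, 39)), -34), Pow(Mul(Rational(1, 5), Rational(1, 80), 125), -1)) = Mul(Add(Rational(-100892, 39), -34), Pow(Rational(5, 16), -1)) = Mul(Rational(-102218, 39), Rational(16, 5)) = Rational(-1635488, 195)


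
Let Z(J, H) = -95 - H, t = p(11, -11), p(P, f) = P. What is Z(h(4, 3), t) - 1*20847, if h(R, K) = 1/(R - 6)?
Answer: -20953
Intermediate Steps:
h(R, K) = 1/(-6 + R)
t = 11
Z(h(4, 3), t) - 1*20847 = (-95 - 1*11) - 1*20847 = (-95 - 11) - 20847 = -106 - 20847 = -20953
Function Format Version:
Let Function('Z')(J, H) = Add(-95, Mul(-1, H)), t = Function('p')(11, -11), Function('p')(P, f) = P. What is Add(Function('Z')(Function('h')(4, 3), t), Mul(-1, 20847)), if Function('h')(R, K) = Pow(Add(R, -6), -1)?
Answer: -20953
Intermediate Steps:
Function('h')(R, K) = Pow(Add(-6, R), -1)
t = 11
Add(Function('Z')(Function('h')(4, 3), t), Mul(-1, 20847)) = Add(Add(-95, Mul(-1, 11)), Mul(-1, 20847)) = Add(Add(-95, -11), -20847) = Add(-106, -20847) = -20953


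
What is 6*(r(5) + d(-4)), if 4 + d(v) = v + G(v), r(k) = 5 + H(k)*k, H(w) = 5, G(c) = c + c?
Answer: 84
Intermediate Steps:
G(c) = 2*c
r(k) = 5 + 5*k
d(v) = -4 + 3*v (d(v) = -4 + (v + 2*v) = -4 + 3*v)
6*(r(5) + d(-4)) = 6*((5 + 5*5) + (-4 + 3*(-4))) = 6*((5 + 25) + (-4 - 12)) = 6*(30 - 16) = 6*14 = 84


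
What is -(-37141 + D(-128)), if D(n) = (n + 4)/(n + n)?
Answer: 2376993/64 ≈ 37141.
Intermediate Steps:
D(n) = (4 + n)/(2*n) (D(n) = (4 + n)/((2*n)) = (4 + n)*(1/(2*n)) = (4 + n)/(2*n))
-(-37141 + D(-128)) = -(-37141 + (½)*(4 - 128)/(-128)) = -(-37141 + (½)*(-1/128)*(-124)) = -(-37141 + 31/64) = -1*(-2376993/64) = 2376993/64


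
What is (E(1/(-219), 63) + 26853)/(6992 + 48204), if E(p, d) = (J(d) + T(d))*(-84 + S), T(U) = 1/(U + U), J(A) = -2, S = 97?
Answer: 3380215/6954696 ≈ 0.48603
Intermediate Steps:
T(U) = 1/(2*U)
E(p, d) = -26 + 13/(2*d) (E(p, d) = (-2 + 1/(2*d))*(-84 + 97) = (-2 + 1/(2*d))*13 = -26 + 13/(2*d))
(E(1/(-219), 63) + 26853)/(6992 + 48204) = ((-26 + (13/2)/63) + 26853)/(6992 + 48204) = ((-26 + (13/2)*(1/63)) + 26853)/55196 = ((-26 + 13/126) + 26853)*(1/55196) = (-3263/126 + 26853)*(1/55196) = (3380215/126)*(1/55196) = 3380215/6954696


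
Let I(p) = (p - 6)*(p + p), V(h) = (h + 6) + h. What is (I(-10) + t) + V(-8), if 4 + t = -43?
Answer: 263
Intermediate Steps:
V(h) = 6 + 2*h (V(h) = (6 + h) + h = 6 + 2*h)
t = -47 (t = -4 - 43 = -47)
I(p) = 2*p*(-6 + p) (I(p) = (-6 + p)*(2*p) = 2*p*(-6 + p))
(I(-10) + t) + V(-8) = (2*(-10)*(-6 - 10) - 47) + (6 + 2*(-8)) = (2*(-10)*(-16) - 47) + (6 - 16) = (320 - 47) - 10 = 273 - 10 = 263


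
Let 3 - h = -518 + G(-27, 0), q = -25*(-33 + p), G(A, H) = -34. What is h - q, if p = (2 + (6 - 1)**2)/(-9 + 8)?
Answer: -945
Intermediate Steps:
p = -27 (p = (2 + 5**2)/(-1) = (2 + 25)*(-1) = 27*(-1) = -27)
q = 1500 (q = -25*(-33 - 27) = -25*(-60) = 1500)
h = 555 (h = 3 - (-518 - 34) = 3 - 1*(-552) = 3 + 552 = 555)
h - q = 555 - 1*1500 = 555 - 1500 = -945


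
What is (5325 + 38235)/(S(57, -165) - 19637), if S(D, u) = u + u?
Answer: -43560/19967 ≈ -2.1816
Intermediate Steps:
S(D, u) = 2*u
(5325 + 38235)/(S(57, -165) - 19637) = (5325 + 38235)/(2*(-165) - 19637) = 43560/(-330 - 19637) = 43560/(-19967) = 43560*(-1/19967) = -43560/19967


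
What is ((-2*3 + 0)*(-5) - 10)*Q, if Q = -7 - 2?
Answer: -180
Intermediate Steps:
Q = -9
((-2*3 + 0)*(-5) - 10)*Q = ((-2*3 + 0)*(-5) - 10)*(-9) = ((-6 + 0)*(-5) - 10)*(-9) = (-6*(-5) - 10)*(-9) = (30 - 10)*(-9) = 20*(-9) = -180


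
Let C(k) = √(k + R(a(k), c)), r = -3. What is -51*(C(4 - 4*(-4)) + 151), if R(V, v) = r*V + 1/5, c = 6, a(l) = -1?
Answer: -7701 - 102*√145/5 ≈ -7946.6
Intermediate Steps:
R(V, v) = ⅕ - 3*V (R(V, v) = -3*V + 1/5 = -3*V + ⅕ = ⅕ - 3*V)
C(k) = √(16/5 + k) (C(k) = √(k + (⅕ - 3*(-1))) = √(k + (⅕ + 3)) = √(k + 16/5) = √(16/5 + k))
-51*(C(4 - 4*(-4)) + 151) = -51*(√(80 + 25*(4 - 4*(-4)))/5 + 151) = -51*(√(80 + 25*(4 + 16))/5 + 151) = -51*(√(80 + 25*20)/5 + 151) = -51*(√(80 + 500)/5 + 151) = -51*(√580/5 + 151) = -51*((2*√145)/5 + 151) = -51*(2*√145/5 + 151) = -51*(151 + 2*√145/5) = -7701 - 102*√145/5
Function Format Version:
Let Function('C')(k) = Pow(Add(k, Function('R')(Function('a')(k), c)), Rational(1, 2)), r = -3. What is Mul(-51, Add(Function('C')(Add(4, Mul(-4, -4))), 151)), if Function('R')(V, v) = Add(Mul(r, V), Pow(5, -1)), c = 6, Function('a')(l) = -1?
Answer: Add(-7701, Mul(Rational(-102, 5), Pow(145, Rational(1, 2)))) ≈ -7946.6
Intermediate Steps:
Function('R')(V, v) = Add(Rational(1, 5), Mul(-3, V)) (Function('R')(V, v) = Add(Mul(-3, V), Pow(5, -1)) = Add(Mul(-3, V), Rational(1, 5)) = Add(Rational(1, 5), Mul(-3, V)))
Function('C')(k) = Pow(Add(Rational(16, 5), k), Rational(1, 2)) (Function('C')(k) = Pow(Add(k, Add(Rational(1, 5), Mul(-3, -1))), Rational(1, 2)) = Pow(Add(k, Add(Rational(1, 5), 3)), Rational(1, 2)) = Pow(Add(k, Rational(16, 5)), Rational(1, 2)) = Pow(Add(Rational(16, 5), k), Rational(1, 2)))
Mul(-51, Add(Function('C')(Add(4, Mul(-4, -4))), 151)) = Mul(-51, Add(Mul(Rational(1, 5), Pow(Add(80, Mul(25, Add(4, Mul(-4, -4)))), Rational(1, 2))), 151)) = Mul(-51, Add(Mul(Rational(1, 5), Pow(Add(80, Mul(25, Add(4, 16))), Rational(1, 2))), 151)) = Mul(-51, Add(Mul(Rational(1, 5), Pow(Add(80, Mul(25, 20)), Rational(1, 2))), 151)) = Mul(-51, Add(Mul(Rational(1, 5), Pow(Add(80, 500), Rational(1, 2))), 151)) = Mul(-51, Add(Mul(Rational(1, 5), Pow(580, Rational(1, 2))), 151)) = Mul(-51, Add(Mul(Rational(1, 5), Mul(2, Pow(145, Rational(1, 2)))), 151)) = Mul(-51, Add(Mul(Rational(2, 5), Pow(145, Rational(1, 2))), 151)) = Mul(-51, Add(151, Mul(Rational(2, 5), Pow(145, Rational(1, 2))))) = Add(-7701, Mul(Rational(-102, 5), Pow(145, Rational(1, 2))))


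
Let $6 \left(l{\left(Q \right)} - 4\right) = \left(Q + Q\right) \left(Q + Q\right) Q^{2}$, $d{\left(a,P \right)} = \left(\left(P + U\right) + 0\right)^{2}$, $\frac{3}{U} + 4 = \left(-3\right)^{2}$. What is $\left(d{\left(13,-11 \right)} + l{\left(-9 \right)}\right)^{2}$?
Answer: $\frac{12578519716}{625} \approx 2.0126 \cdot 10^{7}$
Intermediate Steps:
$U = \frac{3}{5}$ ($U = \frac{3}{-4 + \left(-3\right)^{2}} = \frac{3}{-4 + 9} = \frac{3}{5} \approx 0.6$)
$d{\left(a,P \right)} = \left(\frac{3}{5} + P\right)^{2}$ ($d{\left(a,P \right)} = \left(\left(P + \frac{3}{5}\right) + 0\right)^{2} = \left(\left(\frac{3}{5} + P\right) + 0\right)^{2} = \left(\frac{3}{5} + P\right)^{2}$)
$l{\left(Q \right)} = 4 + \frac{2 Q^{4}}{3}$ ($l{\left(Q \right)} = 4 + \frac{\left(Q + Q\right) \left(Q + Q\right) Q^{2}}{6} = 4 + \frac{2 Q 2 Q Q^{2}}{6} = 4 + \frac{4 Q^{2} Q^{2}}{6} = 4 + \frac{4 Q^{4}}{6} = 4 + \frac{2 Q^{4}}{3}$)
$\left(d{\left(13,-11 \right)} + l{\left(-9 \right)}\right)^{2} = \left(\frac{\left(3 + 5 \left(-11\right)\right)^{2}}{25} + \left(4 + \frac{2 \left(-9\right)^{4}}{3}\right)\right)^{2} = \left(\frac{\left(3 - 55\right)^{2}}{25} + \left(4 + \frac{2}{3} \cdot 6561\right)\right)^{2} = \left(\frac{\left(-52\right)^{2}}{25} + \left(4 + 4374\right)\right)^{2} = \left(\frac{1}{25} \cdot 2704 + 4378\right)^{2} = \left(\frac{2704}{25} + 4378\right)^{2} = \left(\frac{112154}{25}\right)^{2} = \frac{12578519716}{625}$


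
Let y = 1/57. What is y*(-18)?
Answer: -6/19 ≈ -0.31579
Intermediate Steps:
y = 1/57 ≈ 0.017544
y*(-18) = (1/57)*(-18) = -6/19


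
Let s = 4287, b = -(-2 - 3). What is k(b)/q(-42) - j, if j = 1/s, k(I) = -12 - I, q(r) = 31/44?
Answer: -3206707/132897 ≈ -24.129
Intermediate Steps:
b = 5 (b = -1*(-5) = 5)
q(r) = 31/44 (q(r) = 31*(1/44) = 31/44)
j = 1/4287 ≈ 0.00023326
k(b)/q(-42) - j = (-12 - 1*5)/(31/44) - 1*1/4287 = (-12 - 5)*(44/31) - 1/4287 = -17*44/31 - 1/4287 = -748/31 - 1/4287 = -3206707/132897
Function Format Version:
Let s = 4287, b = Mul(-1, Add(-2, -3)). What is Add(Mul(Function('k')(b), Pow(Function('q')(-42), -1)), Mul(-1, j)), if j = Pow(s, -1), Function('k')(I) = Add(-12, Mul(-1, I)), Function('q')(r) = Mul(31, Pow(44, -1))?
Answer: Rational(-3206707, 132897) ≈ -24.129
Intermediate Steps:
b = 5 (b = Mul(-1, -5) = 5)
Function('q')(r) = Rational(31, 44) (Function('q')(r) = Mul(31, Rational(1, 44)) = Rational(31, 44))
j = Rational(1, 4287) (j = Pow(4287, -1) = Rational(1, 4287) ≈ 0.00023326)
Add(Mul(Function('k')(b), Pow(Function('q')(-42), -1)), Mul(-1, j)) = Add(Mul(Add(-12, Mul(-1, 5)), Pow(Rational(31, 44), -1)), Mul(-1, Rational(1, 4287))) = Add(Mul(Add(-12, -5), Rational(44, 31)), Rational(-1, 4287)) = Add(Mul(-17, Rational(44, 31)), Rational(-1, 4287)) = Add(Rational(-748, 31), Rational(-1, 4287)) = Rational(-3206707, 132897)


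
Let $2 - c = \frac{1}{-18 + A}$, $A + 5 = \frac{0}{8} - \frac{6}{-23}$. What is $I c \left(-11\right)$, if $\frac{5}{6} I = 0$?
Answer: $0$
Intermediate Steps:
$I = 0$ ($I = \frac{6}{5} \cdot 0 = 0$)
$A = - \frac{109}{23}$ ($A = -5 + \left(\frac{0}{8} - \frac{6}{-23}\right) = -5 + \left(0 \cdot \frac{1}{8} - - \frac{6}{23}\right) = -5 + \left(0 + \frac{6}{23}\right) = -5 + \frac{6}{23} = - \frac{109}{23} \approx -4.7391$)
$c = \frac{1069}{523}$ ($c = 2 - \frac{1}{-18 - \frac{109}{23}} = 2 - \frac{1}{- \frac{523}{23}} = 2 - - \frac{23}{523} = 2 + \frac{23}{523} = \frac{1069}{523} \approx 2.044$)
$I c \left(-11\right) = 0 \cdot \frac{1069}{523} \left(-11\right) = 0 \left(-11\right) = 0$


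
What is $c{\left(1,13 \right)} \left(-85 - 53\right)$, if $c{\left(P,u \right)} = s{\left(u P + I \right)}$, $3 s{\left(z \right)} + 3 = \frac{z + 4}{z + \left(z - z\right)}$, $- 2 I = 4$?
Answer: $\frac{828}{11} \approx 75.273$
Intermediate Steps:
$I = -2$ ($I = \left(- \frac{1}{2}\right) 4 = -2$)
$s{\left(z \right)} = -1 + \frac{4 + z}{3 z}$ ($s{\left(z \right)} = -1 + \frac{\left(z + 4\right) \frac{1}{z + \left(z - z\right)}}{3} = -1 + \frac{\left(4 + z\right) \frac{1}{z + 0}}{3} = -1 + \frac{\left(4 + z\right) \frac{1}{z}}{3} = -1 + \frac{\frac{1}{z} \left(4 + z\right)}{3} = -1 + \frac{4 + z}{3 z}$)
$c{\left(P,u \right)} = \frac{2 \left(4 - P u\right)}{3 \left(-2 + P u\right)}$ ($c{\left(P,u \right)} = \frac{2 \left(2 - \left(u P - 2\right)\right)}{3 \left(u P - 2\right)} = \frac{2 \left(2 - \left(P u - 2\right)\right)}{3 \left(P u - 2\right)} = \frac{2 \left(2 - \left(-2 + P u\right)\right)}{3 \left(-2 + P u\right)} = \frac{2 \left(4 - P u\right)}{3 \left(-2 + P u\right)}$)
$c{\left(1,13 \right)} \left(-85 - 53\right) = \frac{2 \left(4 - 1 \cdot 13\right)}{3 \left(-2 + 1 \cdot 13\right)} \left(-85 - 53\right) = \frac{2 \left(4 - 13\right)}{3 \left(-2 + 13\right)} \left(-138\right) = \frac{2}{3} \cdot \frac{1}{11} \left(-9\right) \left(-138\right) = \left(- \frac{6}{11}\right) \left(-138\right) = \frac{828}{11}$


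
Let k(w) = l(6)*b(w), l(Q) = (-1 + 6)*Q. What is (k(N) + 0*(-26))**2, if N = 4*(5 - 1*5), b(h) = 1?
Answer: 900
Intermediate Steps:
l(Q) = 5*Q
N = 0 (N = 4*(5 - 5) = 4*0 = 0)
k(w) = 30 (k(w) = (5*6)*1 = 30*1 = 30)
(k(N) + 0*(-26))**2 = (30 + 0*(-26))**2 = (30 + 0)**2 = 30**2 = 900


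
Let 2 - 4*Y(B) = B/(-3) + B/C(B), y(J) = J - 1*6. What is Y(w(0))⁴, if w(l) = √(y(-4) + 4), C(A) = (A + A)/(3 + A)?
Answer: (3 - I*√6)⁴/331776 ≈ -0.00062392 - 0.00026579*I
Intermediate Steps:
y(J) = -6 + J (y(J) = J - 6 = -6 + J)
C(A) = 2*A/(3 + A) (C(A) = (2*A)/(3 + A) = 2*A/(3 + A))
w(l) = I*√6 (w(l) = √((-6 - 4) + 4) = √(-10 + 4) = √(-6) = I*√6)
Y(B) = ⅛ - B/24 (Y(B) = ½ - (B/(-3) + B/((2*B/(3 + B))))/4 = ½ - (B*(-⅓) + B*((3 + B)/(2*B)))/4 = ½ - (-B/3 + (3/2 + B/2))/4 = ½ - (3/2 + B/6)/4 = ½ + (-3/8 - B/24) = ⅛ - B/24)
Y(w(0))⁴ = (⅛ - I*√6/24)⁴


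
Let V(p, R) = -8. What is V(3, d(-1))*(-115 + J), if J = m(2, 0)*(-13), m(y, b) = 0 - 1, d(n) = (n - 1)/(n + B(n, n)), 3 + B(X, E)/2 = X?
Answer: 816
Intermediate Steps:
B(X, E) = -6 + 2*X
d(n) = (-1 + n)/(-6 + 3*n) (d(n) = (n - 1)/(n + (-6 + 2*n)) = (-1 + n)/(-6 + 3*n))
m(y, b) = -1
J = 13 (J = -1*(-13) = 13)
V(3, d(-1))*(-115 + J) = -8*(-115 + 13) = -8*(-102) = 816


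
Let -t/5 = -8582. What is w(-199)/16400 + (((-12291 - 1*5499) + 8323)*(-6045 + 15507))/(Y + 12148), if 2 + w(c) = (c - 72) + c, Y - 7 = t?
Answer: -12242372969/7525550 ≈ -1626.8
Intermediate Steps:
t = 42910 (t = -5*(-8582) = 42910)
Y = 42917 (Y = 7 + 42910 = 42917)
w(c) = -74 + 2*c (w(c) = -2 + ((c - 72) + c) = -2 + ((-72 + c) + c) = -2 + (-72 + 2*c) = -74 + 2*c)
w(-199)/16400 + (((-12291 - 1*5499) + 8323)*(-6045 + 15507))/(Y + 12148) = (-74 + 2*(-199))/16400 + (((-12291 - 1*5499) + 8323)*(-6045 + 15507))/(42917 + 12148) = (-74 - 398)*(1/16400) + (((-12291 - 5499) + 8323)*9462)/55065 = -472*1/16400 + ((-17790 + 8323)*9462)*(1/55065) = -59/2050 - 9467*9462*(1/55065) = -59/2050 - 89576754*1/55065 = -59/2050 - 29858918/18355 = -12242372969/7525550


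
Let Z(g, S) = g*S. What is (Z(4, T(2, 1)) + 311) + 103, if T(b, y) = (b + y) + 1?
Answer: 430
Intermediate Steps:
T(b, y) = 1 + b + y
Z(g, S) = S*g
(Z(4, T(2, 1)) + 311) + 103 = ((1 + 2 + 1)*4 + 311) + 103 = (4*4 + 311) + 103 = (16 + 311) + 103 = 327 + 103 = 430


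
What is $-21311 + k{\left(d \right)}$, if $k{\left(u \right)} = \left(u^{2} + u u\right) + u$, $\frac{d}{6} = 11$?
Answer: $-12533$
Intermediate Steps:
$d = 66$ ($d = 6 \cdot 11 = 66$)
$k{\left(u \right)} = u + 2 u^{2}$ ($k{\left(u \right)} = \left(u^{2} + u^{2}\right) + u = 2 u^{2} + u = u + 2 u^{2}$)
$-21311 + k{\left(d \right)} = -21311 + 66 \left(1 + 2 \cdot 66\right) = -21311 + 66 \left(1 + 132\right) = -21311 + 66 \cdot 133 = -21311 + 8778 = -12533$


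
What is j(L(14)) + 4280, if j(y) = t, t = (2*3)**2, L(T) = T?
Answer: 4316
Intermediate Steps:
t = 36 (t = 6**2 = 36)
j(y) = 36
j(L(14)) + 4280 = 36 + 4280 = 4316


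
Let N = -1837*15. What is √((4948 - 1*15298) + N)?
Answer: 19*I*√105 ≈ 194.69*I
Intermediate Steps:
N = -27555
√((4948 - 1*15298) + N) = √((4948 - 1*15298) - 27555) = √((4948 - 15298) - 27555) = √(-10350 - 27555) = √(-37905) = 19*I*√105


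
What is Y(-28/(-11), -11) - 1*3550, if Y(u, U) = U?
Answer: -3561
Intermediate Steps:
Y(-28/(-11), -11) - 1*3550 = -11 - 1*3550 = -11 - 3550 = -3561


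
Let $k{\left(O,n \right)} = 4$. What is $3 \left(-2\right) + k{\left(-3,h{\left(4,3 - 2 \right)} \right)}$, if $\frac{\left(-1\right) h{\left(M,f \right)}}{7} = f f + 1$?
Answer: $-2$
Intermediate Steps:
$h{\left(M,f \right)} = -7 - 7 f^{2}$ ($h{\left(M,f \right)} = - 7 \left(f f + 1\right) = - 7 \left(f^{2} + 1\right) = - 7 \left(1 + f^{2}\right) = -7 - 7 f^{2}$)
$3 \left(-2\right) + k{\left(-3,h{\left(4,3 - 2 \right)} \right)} = 3 \left(-2\right) + 4 = -6 + 4 = -2$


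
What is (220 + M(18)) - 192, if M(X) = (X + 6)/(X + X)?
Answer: 86/3 ≈ 28.667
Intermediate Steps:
M(X) = (6 + X)/(2*X) (M(X) = (6 + X)/((2*X)) = (6 + X)*(1/(2*X)) = (6 + X)/(2*X))
(220 + M(18)) - 192 = (220 + (1/2)*(6 + 18)/18) - 192 = (220 + (1/2)*(1/18)*24) - 192 = (220 + 2/3) - 192 = 662/3 - 192 = 86/3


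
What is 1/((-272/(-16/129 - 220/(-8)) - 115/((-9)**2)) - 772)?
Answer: -572103/448160017 ≈ -0.0012766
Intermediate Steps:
1/((-272/(-16/129 - 220/(-8)) - 115/((-9)**2)) - 772) = 1/((-272/(-16*1/129 - 220*(-1/8)) - 115/81) - 772) = 1/((-272/(-16/129 + 55/2) - 115*1/81) - 772) = 1/((-272/7063/258 - 115/81) - 772) = 1/((-272*258/7063 - 115/81) - 772) = 1/((-70176/7063 - 115/81) - 772) = 1/(-6496501/572103 - 772) = 1/(-448160017/572103) = -572103/448160017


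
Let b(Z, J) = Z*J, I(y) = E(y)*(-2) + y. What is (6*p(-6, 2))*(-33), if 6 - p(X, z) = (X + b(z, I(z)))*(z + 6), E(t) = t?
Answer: -17028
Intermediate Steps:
I(y) = -y (I(y) = y*(-2) + y = -2*y + y = -y)
b(Z, J) = J*Z
p(X, z) = 6 - (6 + z)*(X - z²) (p(X, z) = 6 - (X + (-z)*z)*(z + 6) = 6 - (X - z²)*(6 + z) = 6 - (6 + z)*(X - z²))
(6*p(-6, 2))*(-33) = (6*(6 + 2³ - 6*(-6) + 6*2² - 1*(-6)*2))*(-33) = (6*(6 + 8 + 36 + 6*4 + 12))*(-33) = (6*(6 + 8 + 36 + 24 + 12))*(-33) = (6*86)*(-33) = 516*(-33) = -17028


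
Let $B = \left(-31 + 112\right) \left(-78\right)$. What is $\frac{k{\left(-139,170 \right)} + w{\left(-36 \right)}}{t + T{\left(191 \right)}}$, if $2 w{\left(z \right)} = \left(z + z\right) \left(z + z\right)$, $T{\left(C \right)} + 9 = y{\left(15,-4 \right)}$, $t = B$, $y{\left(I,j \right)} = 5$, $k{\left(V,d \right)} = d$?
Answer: $- \frac{1381}{3161} \approx -0.43689$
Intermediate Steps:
$B = -6318$ ($B = 81 \left(-78\right) = -6318$)
$t = -6318$
$T{\left(C \right)} = -4$ ($T{\left(C \right)} = -9 + 5 = -4$)
$w{\left(z \right)} = 2 z^{2}$ ($w{\left(z \right)} = \frac{\left(z + z\right) \left(z + z\right)}{2} = \frac{2 z 2 z}{2} = \frac{4 z^{2}}{2} = 2 z^{2}$)
$\frac{k{\left(-139,170 \right)} + w{\left(-36 \right)}}{t + T{\left(191 \right)}} = \frac{170 + 2 \left(-36\right)^{2}}{-6318 - 4} = \frac{170 + 2 \cdot 1296}{-6322} = \left(170 + 2592\right) \left(- \frac{1}{6322}\right) = 2762 \left(- \frac{1}{6322}\right) = - \frac{1381}{3161}$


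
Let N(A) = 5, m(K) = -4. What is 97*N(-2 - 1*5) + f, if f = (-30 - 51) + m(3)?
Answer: 400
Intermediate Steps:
f = -85 (f = (-30 - 51) - 4 = -81 - 4 = -85)
97*N(-2 - 1*5) + f = 97*5 - 85 = 485 - 85 = 400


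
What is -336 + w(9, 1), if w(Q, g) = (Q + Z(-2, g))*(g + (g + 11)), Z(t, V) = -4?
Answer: -271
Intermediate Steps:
w(Q, g) = (-4 + Q)*(11 + 2*g) (w(Q, g) = (Q - 4)*(g + (g + 11)) = (-4 + Q)*(g + (11 + g)) = (-4 + Q)*(11 + 2*g))
-336 + w(9, 1) = -336 + (-44 - 8*1 + 11*9 + 2*9*1) = -336 + (-44 - 8 + 99 + 18) = -336 + 65 = -271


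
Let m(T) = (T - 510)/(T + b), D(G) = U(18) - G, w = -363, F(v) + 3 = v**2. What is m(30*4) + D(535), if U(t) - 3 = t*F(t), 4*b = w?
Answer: 15698/3 ≈ 5232.7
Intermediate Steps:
F(v) = -3 + v**2
b = -363/4 (b = (1/4)*(-363) = -363/4 ≈ -90.750)
U(t) = 3 + t*(-3 + t**2)
D(G) = 5781 - G (D(G) = (3 + 18*(-3 + 18**2)) - G = (3 + 18*(-3 + 324)) - G = (3 + 18*321) - G = (3 + 5778) - G = 5781 - G)
m(T) = (-510 + T)/(-363/4 + T) (m(T) = (T - 510)/(T - 363/4) = (-510 + T)/(-363/4 + T))
m(30*4) + D(535) = 4*(-510 + 30*4)/(-363 + 4*(30*4)) + (5781 - 1*535) = 4*(-510 + 120)/(-363 + 4*120) + (5781 - 535) = 4*(-390)/(-363 + 480) + 5246 = 4*(-390)/117 + 5246 = 4*(1/117)*(-390) + 5246 = -40/3 + 5246 = 15698/3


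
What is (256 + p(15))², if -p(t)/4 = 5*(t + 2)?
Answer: 7056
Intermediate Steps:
p(t) = -40 - 20*t (p(t) = -20*(t + 2) = -20*(2 + t) = -4*(10 + 5*t) = -40 - 20*t)
(256 + p(15))² = (256 + (-40 - 20*15))² = (256 + (-40 - 300))² = (256 - 340)² = (-84)² = 7056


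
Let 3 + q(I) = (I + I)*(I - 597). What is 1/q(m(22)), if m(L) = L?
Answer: -1/25303 ≈ -3.9521e-5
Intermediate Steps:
q(I) = -3 + 2*I*(-597 + I) (q(I) = -3 + (I + I)*(I - 597) = -3 + (2*I)*(-597 + I) = -3 + 2*I*(-597 + I))
1/q(m(22)) = 1/(-3 - 1194*22 + 2*22**2) = 1/(-3 - 26268 + 2*484) = 1/(-3 - 26268 + 968) = 1/(-25303) = -1/25303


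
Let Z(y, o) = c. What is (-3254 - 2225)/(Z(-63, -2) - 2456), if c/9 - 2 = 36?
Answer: 5479/2114 ≈ 2.5918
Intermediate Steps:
c = 342 (c = 18 + 9*36 = 18 + 324 = 342)
Z(y, o) = 342
(-3254 - 2225)/(Z(-63, -2) - 2456) = (-3254 - 2225)/(342 - 2456) = -5479/(-2114) = -5479*(-1/2114) = 5479/2114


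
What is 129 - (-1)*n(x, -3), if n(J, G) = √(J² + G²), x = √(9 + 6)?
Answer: 129 + 2*√6 ≈ 133.90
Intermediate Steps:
x = √15 ≈ 3.8730
n(J, G) = √(G² + J²)
129 - (-1)*n(x, -3) = 129 - (-1)*√((-3)² + (√15)²) = 129 - (-1)*√(9 + 15) = 129 - (-1)*√24 = 129 - (-1)*2*√6 = 129 - (-2)*√6 = 129 + 2*√6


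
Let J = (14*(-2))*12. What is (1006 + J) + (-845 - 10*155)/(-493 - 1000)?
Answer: 1002705/1493 ≈ 671.60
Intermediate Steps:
J = -336 (J = -28*12 = -336)
(1006 + J) + (-845 - 10*155)/(-493 - 1000) = (1006 - 336) + (-845 - 10*155)/(-493 - 1000) = 670 + (-845 - 1550)/(-1493) = 670 - 2395*(-1/1493) = 670 + 2395/1493 = 1002705/1493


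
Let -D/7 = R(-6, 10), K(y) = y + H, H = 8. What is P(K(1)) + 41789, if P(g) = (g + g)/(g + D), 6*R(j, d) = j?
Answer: 334321/8 ≈ 41790.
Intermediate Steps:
R(j, d) = j/6
K(y) = 8 + y (K(y) = y + 8 = 8 + y)
D = 7 (D = -7*(-6)/6 = -7*(-1) = 7)
P(g) = 2*g/(7 + g) (P(g) = (g + g)/(g + 7) = (2*g)/(7 + g) = 2*g/(7 + g))
P(K(1)) + 41789 = 2*(8 + 1)/(7 + (8 + 1)) + 41789 = 2*9/(7 + 9) + 41789 = 2*9/16 + 41789 = 2*9*(1/16) + 41789 = 9/8 + 41789 = 334321/8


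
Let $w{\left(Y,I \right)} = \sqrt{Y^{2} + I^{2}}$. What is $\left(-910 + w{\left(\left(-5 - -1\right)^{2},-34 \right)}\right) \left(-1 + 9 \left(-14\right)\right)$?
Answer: $115570 - 254 \sqrt{353} \approx 1.108 \cdot 10^{5}$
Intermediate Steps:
$w{\left(Y,I \right)} = \sqrt{I^{2} + Y^{2}}$
$\left(-910 + w{\left(\left(-5 - -1\right)^{2},-34 \right)}\right) \left(-1 + 9 \left(-14\right)\right) = \left(-910 + \sqrt{\left(-34\right)^{2} + \left(\left(-5 - -1\right)^{2}\right)^{2}}\right) \left(-1 + 9 \left(-14\right)\right) = \left(-910 + \sqrt{1156 + \left(\left(-5 + \left(-3 + 4\right)\right)^{2}\right)^{2}}\right) \left(-1 - 126\right) = \left(-910 + \sqrt{1156 + \left(\left(-5 + 1\right)^{2}\right)^{2}}\right) \left(-127\right) = \left(-910 + \sqrt{1156 + \left(\left(-4\right)^{2}\right)^{2}}\right) \left(-127\right) = \left(-910 + \sqrt{1156 + 16^{2}}\right) \left(-127\right) = \left(-910 + \sqrt{1156 + 256}\right) \left(-127\right) = \left(-910 + \sqrt{1412}\right) \left(-127\right) = \left(-910 + 2 \sqrt{353}\right) \left(-127\right) = 115570 - 254 \sqrt{353}$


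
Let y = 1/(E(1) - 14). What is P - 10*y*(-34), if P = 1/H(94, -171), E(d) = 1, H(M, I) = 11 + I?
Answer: -54413/2080 ≈ -26.160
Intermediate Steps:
y = -1/13 (y = 1/(1 - 14) = 1/(-13) = -1/13 ≈ -0.076923)
P = -1/160 (P = 1/(11 - 171) = 1/(-160) = -1/160 ≈ -0.0062500)
P - 10*y*(-34) = -1/160 - 10*(-1/13)*(-34) = -1/160 - (-10)*(-34)/13 = -1/160 - 1*340/13 = -1/160 - 340/13 = -54413/2080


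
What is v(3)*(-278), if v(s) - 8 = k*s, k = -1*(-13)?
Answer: -13066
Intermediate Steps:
k = 13
v(s) = 8 + 13*s
v(3)*(-278) = (8 + 13*3)*(-278) = (8 + 39)*(-278) = 47*(-278) = -13066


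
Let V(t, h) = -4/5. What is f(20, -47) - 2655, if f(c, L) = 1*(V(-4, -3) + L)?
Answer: -13514/5 ≈ -2702.8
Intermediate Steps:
V(t, h) = -⅘ (V(t, h) = -4*⅕ = -⅘)
f(c, L) = -⅘ + L (f(c, L) = 1*(-⅘ + L) = -⅘ + L)
f(20, -47) - 2655 = (-⅘ - 47) - 2655 = -239/5 - 2655 = -13514/5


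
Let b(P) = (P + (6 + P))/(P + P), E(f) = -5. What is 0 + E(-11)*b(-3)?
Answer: 0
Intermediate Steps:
b(P) = (6 + 2*P)/(2*P) (b(P) = (6 + 2*P)/((2*P)) = (6 + 2*P)*(1/(2*P)) = (6 + 2*P)/(2*P))
0 + E(-11)*b(-3) = 0 - 5*(3 - 3)/(-3) = 0 - (-5)*0/3 = 0 - 5*0 = 0 + 0 = 0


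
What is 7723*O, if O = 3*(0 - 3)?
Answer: -69507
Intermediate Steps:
O = -9 (O = 3*(-3) = -9)
7723*O = 7723*(-9) = -69507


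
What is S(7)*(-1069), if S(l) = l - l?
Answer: 0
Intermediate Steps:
S(l) = 0
S(7)*(-1069) = 0*(-1069) = 0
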